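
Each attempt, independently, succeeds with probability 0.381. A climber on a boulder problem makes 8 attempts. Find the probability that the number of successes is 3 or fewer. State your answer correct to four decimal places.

X ~ Binomial(8, 0.381); P(X ≤ 3) = Σ C(8,k) p^k (1−p)^(8−k) over k:
  k=0: C(8,0)·0.381^0·0.619^8 = 0.021554
  k=1: C(8,1)·0.381^1·0.619^7 = 0.106133
  k=2: C(8,2)·0.381^2·0.619^6 = 0.228640
  k=3: C(8,3)·0.381^3·0.619^5 = 0.281460
Total = 0.637786

0.6378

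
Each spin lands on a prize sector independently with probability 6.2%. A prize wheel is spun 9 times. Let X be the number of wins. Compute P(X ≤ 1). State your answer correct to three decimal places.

0.897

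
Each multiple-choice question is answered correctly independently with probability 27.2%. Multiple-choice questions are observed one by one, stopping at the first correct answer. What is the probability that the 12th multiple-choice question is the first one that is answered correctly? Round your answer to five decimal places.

0.00828

Geometric (trials to first success), p = 0.272.
P(Y = 12) = (1−p)^11 · p = 0.03044 · 0.272 = 0.0082797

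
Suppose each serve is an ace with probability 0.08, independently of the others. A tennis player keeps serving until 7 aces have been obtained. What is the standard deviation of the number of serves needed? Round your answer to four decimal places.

Y = total serves until the seventh success; negative binomial with r=7, p=0.08.
SD(Y) = √[r(1−p)/p²] = √(1006.250000) = 31.721444

31.7214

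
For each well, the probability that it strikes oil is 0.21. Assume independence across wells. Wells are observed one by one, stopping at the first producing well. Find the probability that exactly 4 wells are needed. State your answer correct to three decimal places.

0.104

Geometric (trials to first success), p = 0.21.
P(Y = 4) = (1−p)^3 · p = 0.49304 · 0.21 = 0.10354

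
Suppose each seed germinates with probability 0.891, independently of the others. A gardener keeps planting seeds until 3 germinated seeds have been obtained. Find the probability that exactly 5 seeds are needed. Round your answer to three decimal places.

0.050

Y = trial on which the third success occurs; negative binomial, r=3, p=0.891.
P(Y=5) = C(4,2) · p^3 · (1−p)^2
= 6 · 0.70735 · 0.011881 = 0.05042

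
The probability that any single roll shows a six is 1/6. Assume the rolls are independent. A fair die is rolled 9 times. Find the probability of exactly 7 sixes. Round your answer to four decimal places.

0.0001

X ~ Binomial(n=9, p=0.166667).
P(X=7) = C(9,7) · p^7 · (1−p)^2
= 36 · 3.5722e-06 · 0.69444 = 0.000089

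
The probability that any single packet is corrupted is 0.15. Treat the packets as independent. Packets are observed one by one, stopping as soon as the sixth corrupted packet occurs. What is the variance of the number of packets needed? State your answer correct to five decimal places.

Y = total packets until the sixth success; negative binomial with r=6, p=0.15.
Var(Y) = r(1−p)/p² = 6·0.85 / 0.15² = 226.6666667

226.66667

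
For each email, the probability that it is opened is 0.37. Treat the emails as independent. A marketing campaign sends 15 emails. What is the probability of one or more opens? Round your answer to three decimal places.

0.999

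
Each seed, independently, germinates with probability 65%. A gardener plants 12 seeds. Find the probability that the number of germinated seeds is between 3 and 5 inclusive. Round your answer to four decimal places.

X ~ Binomial(12, 0.65); P(3 ≤ X ≤ 5) = Σ C(12,k) p^k (1−p)^(12−k) over k:
  k=3: C(12,3)·0.65^3·0.35^9 = 0.004762
  k=4: C(12,4)·0.65^4·0.35^8 = 0.019898
  k=5: C(12,5)·0.65^5·0.35^7 = 0.059125
Total = 0.083784

0.0838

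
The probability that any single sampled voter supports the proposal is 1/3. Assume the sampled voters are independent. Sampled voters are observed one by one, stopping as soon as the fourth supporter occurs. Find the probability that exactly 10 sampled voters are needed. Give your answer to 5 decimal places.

0.09104

Y = trial on which the fourth success occurs; negative binomial, r=4, p=0.333333.
P(Y=10) = C(9,3) · p^4 · (1−p)^6
= 84 · 0.012346 · 0.087791 = 0.0910430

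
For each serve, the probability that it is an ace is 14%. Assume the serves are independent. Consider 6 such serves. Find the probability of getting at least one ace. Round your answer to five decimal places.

0.59543

P(at least one) = 1 − P(none) = 1 − (1 − 0.14)^6
= 1 − 0.4045672 = 0.5954328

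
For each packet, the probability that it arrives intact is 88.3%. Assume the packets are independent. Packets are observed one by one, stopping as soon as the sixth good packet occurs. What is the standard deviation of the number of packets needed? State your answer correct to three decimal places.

Y = total packets until the sixth success; negative binomial with r=6, p=0.883.
SD(Y) = √[r(1−p)/p²] = √(0.90036) = 0.94887

0.949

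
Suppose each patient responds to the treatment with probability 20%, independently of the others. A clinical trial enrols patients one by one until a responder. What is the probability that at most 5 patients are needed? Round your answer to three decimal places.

0.672

Y = number of patients to the first success; geometric, p = 0.20.
P(Y ≤ 5) = 1 − (1−p)^5 = 1 − 0.32768 = 0.67232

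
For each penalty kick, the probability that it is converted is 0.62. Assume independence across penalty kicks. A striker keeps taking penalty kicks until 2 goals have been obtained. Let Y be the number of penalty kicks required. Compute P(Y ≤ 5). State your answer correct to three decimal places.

Finishing within 5 penalty kicks ⇔ at least 2 successes in the first 5. With X ~ Binomial(5, 0.62), P(Y ≤ 5) = 1 − P(X ≤ 1).
  k=0: C(5,0)·0.62^0·0.38^5 = 0.00792
  k=1: C(5,1)·0.62^1·0.38^4 = 0.06464
1 − 0.07256 = 0.92744

0.927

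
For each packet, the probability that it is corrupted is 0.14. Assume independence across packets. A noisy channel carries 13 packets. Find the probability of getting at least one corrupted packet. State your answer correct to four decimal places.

P(at least one) = 1 − P(none) = 1 − (1 − 0.14)^13
= 1 − 0.140760 = 0.859240

0.8592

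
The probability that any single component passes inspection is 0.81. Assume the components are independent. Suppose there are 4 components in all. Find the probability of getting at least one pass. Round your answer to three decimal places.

0.999

P(at least one) = 1 − P(none) = 1 − (1 − 0.81)^4
= 1 − 0.00130 = 0.99870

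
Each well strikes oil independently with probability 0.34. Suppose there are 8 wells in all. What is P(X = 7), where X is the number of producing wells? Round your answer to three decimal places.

0.003

X ~ Binomial(n=8, p=0.34).
P(X=7) = C(8,7) · p^7 · (1−p)^1
= 8 · 0.00052523 · 0.66 = 0.00277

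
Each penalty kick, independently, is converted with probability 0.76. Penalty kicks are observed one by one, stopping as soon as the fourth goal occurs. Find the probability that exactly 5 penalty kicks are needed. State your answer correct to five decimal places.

Y = trial on which the fourth success occurs; negative binomial, r=4, p=0.76.
P(Y=5) = C(4,3) · p^4 · (1−p)^1
= 4 · 0.33362 · 0.24 = 0.3202769

0.32028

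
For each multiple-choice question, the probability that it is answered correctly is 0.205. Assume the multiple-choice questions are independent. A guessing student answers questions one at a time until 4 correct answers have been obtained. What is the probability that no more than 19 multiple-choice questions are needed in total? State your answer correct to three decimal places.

Finishing within 19 multiple-choice questions ⇔ at least 4 successes in the first 19. With X ~ Binomial(19, 0.205), P(Y ≤ 19) = 1 − P(X ≤ 3).
  k=0: C(19,0)·0.205^0·0.795^19 = 0.01279
  k=1: C(19,1)·0.205^1·0.795^18 = 0.06268
  k=2: C(19,2)·0.205^2·0.795^17 = 0.14546
  k=3: C(19,3)·0.205^3·0.795^16 = 0.21255
1 − 0.43348 = 0.56652

0.567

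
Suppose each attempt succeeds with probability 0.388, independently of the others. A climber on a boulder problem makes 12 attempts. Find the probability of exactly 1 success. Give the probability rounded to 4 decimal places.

X ~ Binomial(n=12, p=0.388).
P(X=1) = C(12,1) · p^1 · (1−p)^11
= 12 · 0.388 · 0.0045109 = 0.021003

0.0210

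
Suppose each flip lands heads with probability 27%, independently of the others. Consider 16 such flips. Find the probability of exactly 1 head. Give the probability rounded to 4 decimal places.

0.0385

X ~ Binomial(n=16, p=0.27).
P(X=1) = C(16,1) · p^1 · (1−p)^15
= 16 · 0.27 · 0.0089093 = 0.038488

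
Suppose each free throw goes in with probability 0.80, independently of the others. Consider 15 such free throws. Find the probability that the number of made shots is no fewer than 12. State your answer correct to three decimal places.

0.648

X ~ Binomial(15, 0.80); P(X ≥ 12) = Σ C(15,k) p^k (1−p)^(15−k) over k:
  k=12: C(15,12)·0.80^12·0.20^3 = 0.25014
  k=13: C(15,13)·0.80^13·0.20^2 = 0.23090
  k=14: C(15,14)·0.80^14·0.20^1 = 0.13194
  k=15: C(15,15)·0.80^15·0.20^0 = 0.03518
Total = 0.64816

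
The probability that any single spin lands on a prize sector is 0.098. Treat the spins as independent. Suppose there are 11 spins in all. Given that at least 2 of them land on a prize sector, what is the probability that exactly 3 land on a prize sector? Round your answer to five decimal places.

X ~ Binomial(11, 0.098). Want P(X=3 | X≥2) = P(X=3) / P(X≥2).
P(X=3) = C(11,3)·0.098^3·0.902^8 = 0.0680479
P(X≥2) = 1 − 0.3215673 − 0.3843122 = 0.2941205
Ratio = 0.0680479 / 0.2941205 = 0.2313605

0.23136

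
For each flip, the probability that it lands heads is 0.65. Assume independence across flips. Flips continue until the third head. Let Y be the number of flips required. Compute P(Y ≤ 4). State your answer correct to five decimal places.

Finishing within 4 flips ⇔ at least 3 successes in the first 4. With X ~ Binomial(4, 0.65), P(Y ≤ 4) = 1 − P(X ≤ 2).
  k=0: C(4,0)·0.65^0·0.35^4 = 0.0150063
  k=1: C(4,1)·0.65^1·0.35^3 = 0.1114750
  k=2: C(4,2)·0.65^2·0.35^2 = 0.3105375
1 − 0.4370188 = 0.5629812

0.56298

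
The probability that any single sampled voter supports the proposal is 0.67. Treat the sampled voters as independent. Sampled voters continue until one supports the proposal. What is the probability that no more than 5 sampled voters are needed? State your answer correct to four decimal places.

Y = number of sampled voters to the first success; geometric, p = 0.67.
P(Y ≤ 5) = 1 − (1−p)^5 = 1 − 0.003914 = 0.996086

0.9961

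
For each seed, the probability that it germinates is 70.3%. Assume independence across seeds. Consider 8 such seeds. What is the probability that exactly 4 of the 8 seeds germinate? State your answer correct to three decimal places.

X ~ Binomial(n=8, p=0.703).
P(X=4) = C(8,4) · p^4 · (1−p)^4
= 70 · 0.24424 · 0.0077808 = 0.13303

0.133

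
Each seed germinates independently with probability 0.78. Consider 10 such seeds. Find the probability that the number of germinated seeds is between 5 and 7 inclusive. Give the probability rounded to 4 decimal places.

0.3727

X ~ Binomial(10, 0.78); P(5 ≤ X ≤ 7) = Σ C(10,k) p^k (1−p)^(10−k) over k:
  k=5: C(10,5)·0.78^5·0.22^5 = 0.037496
  k=6: C(10,6)·0.78^6·0.22^4 = 0.110784
  k=7: C(10,7)·0.78^7·0.22^3 = 0.224446
Total = 0.372726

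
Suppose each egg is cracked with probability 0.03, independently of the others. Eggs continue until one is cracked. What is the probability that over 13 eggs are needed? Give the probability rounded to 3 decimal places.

Y = number of eggs to the first success; geometric, p = 0.03.
P(Y > 13) = P(first 13 all fail) = (1−p)^13 = 0.67303

0.673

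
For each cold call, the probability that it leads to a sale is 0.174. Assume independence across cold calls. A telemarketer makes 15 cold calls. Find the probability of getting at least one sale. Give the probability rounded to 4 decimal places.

0.9432

P(at least one) = 1 − P(none) = 1 − (1 − 0.174)^15
= 1 − 0.056846 = 0.943154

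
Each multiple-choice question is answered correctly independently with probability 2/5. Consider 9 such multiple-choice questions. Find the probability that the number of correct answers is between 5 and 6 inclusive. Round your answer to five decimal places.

X ~ Binomial(9, 0.40); P(5 ≤ X ≤ 6) = Σ C(9,k) p^k (1−p)^(9−k) over k:
  k=5: C(9,5)·0.40^5·0.60^4 = 0.1672151
  k=6: C(9,6)·0.40^6·0.60^3 = 0.0743178
Total = 0.2415329

0.24153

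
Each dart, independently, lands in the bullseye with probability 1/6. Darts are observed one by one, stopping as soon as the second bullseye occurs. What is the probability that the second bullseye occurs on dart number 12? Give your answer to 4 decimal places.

Y = trial on which the second success occurs; negative binomial, r=2, p=0.166667.
P(Y=12) = C(11,1) · p^2 · (1−p)^10
= 11 · 0.027778 · 0.16151 = 0.049349

0.0493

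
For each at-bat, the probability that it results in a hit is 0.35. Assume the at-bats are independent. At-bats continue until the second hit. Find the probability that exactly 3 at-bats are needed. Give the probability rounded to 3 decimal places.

Y = trial on which the second success occurs; negative binomial, r=2, p=0.35.
P(Y=3) = C(2,1) · p^2 · (1−p)^1
= 2 · 0.1225 · 0.65 = 0.15925

0.159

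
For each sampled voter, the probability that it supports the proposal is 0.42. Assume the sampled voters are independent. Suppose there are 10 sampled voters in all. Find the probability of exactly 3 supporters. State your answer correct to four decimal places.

X ~ Binomial(n=10, p=0.42).
P(X=3) = C(10,3) · p^3 · (1−p)^7
= 120 · 0.074088 · 0.02208 = 0.196302

0.1963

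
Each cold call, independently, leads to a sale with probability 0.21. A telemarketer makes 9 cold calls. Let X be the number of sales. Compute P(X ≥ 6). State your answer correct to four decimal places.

X ~ Binomial(9, 0.21); P(X ≥ 6) = Σ C(9,k) p^k (1−p)^(9−k) over k:
  k=6: C(9,6)·0.21^6·0.79^3 = 0.003552
  k=7: C(9,7)·0.21^7·0.79^2 = 0.000405
  k=8: C(9,8)·0.21^8·0.79^1 = 0.000027
  k=9: C(9,9)·0.21^9·0.79^0 = 0.000001
Total = 0.003984

0.0040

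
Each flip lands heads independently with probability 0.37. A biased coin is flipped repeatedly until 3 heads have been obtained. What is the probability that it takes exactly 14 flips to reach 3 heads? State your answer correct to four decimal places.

Y = trial on which the third success occurs; negative binomial, r=3, p=0.37.
P(Y=14) = C(13,2) · p^3 · (1−p)^11
= 78 · 0.050653 · 0.0062051 = 0.024516

0.0245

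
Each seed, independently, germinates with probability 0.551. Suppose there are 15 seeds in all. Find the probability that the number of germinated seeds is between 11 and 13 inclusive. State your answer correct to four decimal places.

X ~ Binomial(15, 0.551); P(11 ≤ X ≤ 13) = Σ C(15,k) p^k (1−p)^(15−k) over k:
  k=11: C(15,11)·0.551^11·0.449^4 = 0.078847
  k=12: C(15,12)·0.551^12·0.449^3 = 0.032253
  k=13: C(15,13)·0.551^13·0.449^2 = 0.009134
Total = 0.120234

0.1202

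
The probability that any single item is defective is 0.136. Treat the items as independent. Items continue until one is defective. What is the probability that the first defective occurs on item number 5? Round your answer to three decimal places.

Geometric (trials to first success), p = 0.136.
P(Y = 5) = (1−p)^4 · p = 0.55726 · 0.136 = 0.07579

0.076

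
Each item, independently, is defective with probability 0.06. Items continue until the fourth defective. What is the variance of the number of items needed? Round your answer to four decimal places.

1044.4444

Y = total items until the fourth success; negative binomial with r=4, p=0.06.
Var(Y) = r(1−p)/p² = 4·0.94 / 0.06² = 1044.444444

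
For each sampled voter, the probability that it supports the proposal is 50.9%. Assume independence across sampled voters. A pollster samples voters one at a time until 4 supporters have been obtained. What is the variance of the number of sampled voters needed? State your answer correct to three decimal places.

Y = total sampled voters until the fourth success; negative binomial with r=4, p=0.509.
Var(Y) = r(1−p)/p² = 4·0.491 / 0.509² = 7.58064

7.581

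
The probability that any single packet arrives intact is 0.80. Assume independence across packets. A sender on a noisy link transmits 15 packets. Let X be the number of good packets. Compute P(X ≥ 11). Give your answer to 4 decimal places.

X ~ Binomial(15, 0.80); P(X ≥ 11) = Σ C(15,k) p^k (1−p)^(15−k) over k:
  k=11: C(15,11)·0.80^11·0.20^4 = 0.187604
  k=12: C(15,12)·0.80^12·0.20^3 = 0.250139
  k=13: C(15,13)·0.80^13·0.20^2 = 0.230897
  k=14: C(15,14)·0.80^14·0.20^1 = 0.131941
  k=15: C(15,15)·0.80^15·0.20^0 = 0.035184
Total = 0.835766

0.8358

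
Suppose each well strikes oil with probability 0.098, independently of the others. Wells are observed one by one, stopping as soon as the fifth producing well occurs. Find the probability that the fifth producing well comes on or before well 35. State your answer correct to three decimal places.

Finishing within 35 wells ⇔ at least 5 successes in the first 35. With X ~ Binomial(35, 0.098), P(Y ≤ 35) = 1 − P(X ≤ 4).
  k=0: C(35,0)·0.098^0·0.902^35 = 0.02705
  k=1: C(35,1)·0.098^1·0.902^34 = 0.10288
  k=2: C(35,2)·0.098^2·0.902^33 = 0.19001
  k=3: C(35,3)·0.098^3·0.902^32 = 0.22709
  k=4: C(35,4)·0.098^4·0.902^31 = 0.19738
1 − 0.74442 = 0.25558

0.256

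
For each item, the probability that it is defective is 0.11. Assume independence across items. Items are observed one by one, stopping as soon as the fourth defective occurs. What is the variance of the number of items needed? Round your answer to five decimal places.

Y = total items until the fourth success; negative binomial with r=4, p=0.11.
Var(Y) = r(1−p)/p² = 4·0.89 / 0.11² = 294.2148760

294.21488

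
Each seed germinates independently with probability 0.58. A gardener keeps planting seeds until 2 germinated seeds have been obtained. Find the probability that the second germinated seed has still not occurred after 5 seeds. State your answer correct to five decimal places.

Needing more than 5 seeds ⇔ fewer than 2 successes in the first 5. With X ~ Binomial(5, 0.58), P(Y > 5) = P(X ≤ 1).
  k=0: C(5,0)·0.58^0·0.42^5 = 0.0130691
  k=1: C(5,1)·0.58^1·0.42^4 = 0.0902392
P(X ≤ 1) = 0.1033083

0.10331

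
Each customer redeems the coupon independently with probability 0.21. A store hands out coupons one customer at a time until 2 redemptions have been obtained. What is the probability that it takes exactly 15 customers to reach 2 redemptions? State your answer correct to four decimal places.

0.0288

Y = trial on which the second success occurs; negative binomial, r=2, p=0.21.
P(Y=15) = C(14,1) · p^2 · (1−p)^13
= 14 · 0.0441 · 0.046682 = 0.028822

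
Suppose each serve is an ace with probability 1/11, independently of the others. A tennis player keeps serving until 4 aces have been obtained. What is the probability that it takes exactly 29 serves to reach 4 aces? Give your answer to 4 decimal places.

Y = trial on which the fourth success occurs; negative binomial, r=4, p=0.090909.
P(Y=29) = C(28,3) · p^4 · (1−p)^25
= 3276 · 6.8301e-05 · 0.092296 = 0.020652

0.0207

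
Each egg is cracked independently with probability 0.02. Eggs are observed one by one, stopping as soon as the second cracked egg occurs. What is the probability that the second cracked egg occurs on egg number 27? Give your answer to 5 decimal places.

Y = trial on which the second success occurs; negative binomial, r=2, p=0.02.
P(Y=27) = C(26,1) · p^2 · (1−p)^25
= 26 · 0.0004 · 0.60346 = 0.0062760

0.00628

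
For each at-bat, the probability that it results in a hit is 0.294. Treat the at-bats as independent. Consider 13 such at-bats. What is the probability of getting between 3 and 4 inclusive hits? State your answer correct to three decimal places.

X ~ Binomial(13, 0.294); P(3 ≤ X ≤ 4) = Σ C(13,k) p^k (1−p)^(13−k) over k:
  k=3: C(13,3)·0.294^3·0.706^10 = 0.22359
  k=4: C(13,4)·0.294^4·0.706^9 = 0.23278
Total = 0.45637

0.456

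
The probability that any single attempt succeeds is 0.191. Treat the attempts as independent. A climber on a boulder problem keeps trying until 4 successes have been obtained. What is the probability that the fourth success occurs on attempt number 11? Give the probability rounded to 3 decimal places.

Y = trial on which the fourth success occurs; negative binomial, r=4, p=0.191.
P(Y=11) = C(10,3) · p^4 · (1−p)^7
= 120 · 0.0013309 · 0.2268 = 0.03622

0.036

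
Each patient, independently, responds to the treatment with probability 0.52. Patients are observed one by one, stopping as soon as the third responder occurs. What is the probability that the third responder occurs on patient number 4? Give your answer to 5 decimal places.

0.20248

Y = trial on which the third success occurs; negative binomial, r=3, p=0.52.
P(Y=4) = C(3,2) · p^3 · (1−p)^1
= 3 · 0.14061 · 0.48 = 0.2024755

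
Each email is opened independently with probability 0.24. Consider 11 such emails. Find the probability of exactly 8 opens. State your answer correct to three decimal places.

X ~ Binomial(n=11, p=0.24).
P(X=8) = C(11,8) · p^8 · (1−p)^3
= 165 · 1.1008e-05 · 0.43898 = 0.00080

0.001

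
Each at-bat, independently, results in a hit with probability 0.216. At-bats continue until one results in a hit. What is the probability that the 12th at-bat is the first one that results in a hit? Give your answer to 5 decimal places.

0.01486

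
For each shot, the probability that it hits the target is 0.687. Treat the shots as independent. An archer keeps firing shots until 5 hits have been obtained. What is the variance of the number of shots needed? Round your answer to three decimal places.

Y = total shots until the fifth success; negative binomial with r=5, p=0.687.
Var(Y) = r(1−p)/p² = 5·0.313 / 0.687² = 3.31590

3.316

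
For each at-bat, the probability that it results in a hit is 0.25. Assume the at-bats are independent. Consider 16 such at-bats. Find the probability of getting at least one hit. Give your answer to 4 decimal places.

0.9900

P(at least one) = 1 − P(none) = 1 − (1 − 0.25)^16
= 1 − 0.010023 = 0.989977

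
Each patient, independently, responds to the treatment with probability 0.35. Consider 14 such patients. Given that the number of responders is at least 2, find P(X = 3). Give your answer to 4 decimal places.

X ~ Binomial(14, 0.35). Want P(X=3 | X≥2) = P(X=3) / P(X≥2).
P(X=3) = C(14,3)·0.35^3·0.65^11 = 0.136569
P(X≥2) = 1 − 0.002403 − 0.018116 = 0.979481
Ratio = 0.136569 / 0.979481 = 0.139430

0.1394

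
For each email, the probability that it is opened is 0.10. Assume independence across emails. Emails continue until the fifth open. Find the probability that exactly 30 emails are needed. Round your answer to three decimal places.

0.017

Y = trial on which the fifth success occurs; negative binomial, r=5, p=0.10.
P(Y=30) = C(29,4) · p^5 · (1−p)^25
= 23751 · 1e-05 · 0.07179 = 0.01705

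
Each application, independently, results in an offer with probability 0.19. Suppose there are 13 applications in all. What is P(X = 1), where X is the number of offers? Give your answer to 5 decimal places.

X ~ Binomial(n=13, p=0.19).
P(X=1) = C(13,1) · p^1 · (1−p)^12
= 13 · 0.19 · 0.079766 = 0.1970231

0.19702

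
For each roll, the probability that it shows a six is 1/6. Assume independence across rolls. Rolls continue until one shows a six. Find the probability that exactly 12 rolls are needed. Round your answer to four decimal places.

0.0224

Geometric (trials to first success), p = 0.166667.
P(Y = 12) = (1−p)^11 · p = 0.13459 · 0.166667 = 0.022431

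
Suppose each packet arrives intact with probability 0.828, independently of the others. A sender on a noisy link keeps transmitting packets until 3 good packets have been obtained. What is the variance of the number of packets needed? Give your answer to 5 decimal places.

Y = total packets until the third success; negative binomial with r=3, p=0.828.
Var(Y) = r(1−p)/p² = 3·0.172 / 0.828² = 0.7526430

0.75264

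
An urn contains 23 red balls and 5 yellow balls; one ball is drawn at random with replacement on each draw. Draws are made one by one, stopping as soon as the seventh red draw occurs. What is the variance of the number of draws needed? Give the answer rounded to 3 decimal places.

1.853

Y = total draws until the seventh success; negative binomial with r=7, p=0.821429.
Var(Y) = r(1−p)/p² = 7·0.178571 / 0.821429² = 1.85255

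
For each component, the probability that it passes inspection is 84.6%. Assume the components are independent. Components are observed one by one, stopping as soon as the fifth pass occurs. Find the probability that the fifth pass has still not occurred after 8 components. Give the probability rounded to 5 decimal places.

0.02339

Needing more than 8 components ⇔ fewer than 5 successes in the first 8. With X ~ Binomial(8, 0.846), P(Y > 8) = P(X ≤ 4).
  k=0: C(8,0)·0.846^0·0.154^8 = 0.0000003
  k=1: C(8,1)·0.846^1·0.154^7 = 0.0000139
  k=2: C(8,2)·0.846^2·0.154^6 = 0.0002673
  k=3: C(8,3)·0.846^3·0.154^5 = 0.0029370
  k=4: C(8,4)·0.846^4·0.154^4 = 0.0201680
P(X ≤ 4) = 0.0233865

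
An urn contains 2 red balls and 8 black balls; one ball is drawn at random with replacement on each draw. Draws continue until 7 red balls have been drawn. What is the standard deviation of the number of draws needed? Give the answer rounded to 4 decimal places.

11.8322

Y = total draws until the seventh success; negative binomial with r=7, p=0.20.
SD(Y) = √[r(1−p)/p²] = √(140.000000) = 11.832160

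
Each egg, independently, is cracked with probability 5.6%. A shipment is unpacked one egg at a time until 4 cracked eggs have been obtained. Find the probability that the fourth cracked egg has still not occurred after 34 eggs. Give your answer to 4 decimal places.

0.8795

Needing more than 34 eggs ⇔ fewer than 4 successes in the first 34. With X ~ Binomial(34, 0.056), P(Y > 34) = P(X ≤ 3).
  k=0: C(34,0)·0.056^0·0.944^34 = 0.140944
  k=1: C(34,1)·0.056^1·0.944^33 = 0.284278
  k=2: C(34,2)·0.056^2·0.944^32 = 0.278255
  k=3: C(34,3)·0.056^3·0.944^31 = 0.176071
P(X ≤ 3) = 0.879548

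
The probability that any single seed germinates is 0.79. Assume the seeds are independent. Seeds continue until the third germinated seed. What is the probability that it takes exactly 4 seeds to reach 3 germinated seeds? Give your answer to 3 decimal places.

0.311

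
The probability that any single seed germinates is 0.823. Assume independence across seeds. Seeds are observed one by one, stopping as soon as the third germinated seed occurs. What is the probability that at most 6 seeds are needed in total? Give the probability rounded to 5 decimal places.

0.98914

Finishing within 6 seeds ⇔ at least 3 successes in the first 6. With X ~ Binomial(6, 0.823), P(Y ≤ 6) = 1 − P(X ≤ 2).
  k=0: C(6,0)·0.823^0·0.177^6 = 0.0000307
  k=1: C(6,1)·0.823^1·0.177^5 = 0.0008579
  k=2: C(6,2)·0.823^2·0.177^4 = 0.0099720
1 − 0.0108607 = 0.9891393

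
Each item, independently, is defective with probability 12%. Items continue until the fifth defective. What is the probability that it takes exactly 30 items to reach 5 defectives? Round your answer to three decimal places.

0.024

Y = trial on which the fifth success occurs; negative binomial, r=5, p=0.12.
P(Y=30) = C(29,4) · p^5 · (1−p)^25
= 23751 · 2.4883e-05 · 0.040932 = 0.02419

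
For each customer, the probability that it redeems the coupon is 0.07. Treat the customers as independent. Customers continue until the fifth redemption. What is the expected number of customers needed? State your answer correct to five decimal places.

Y = total customers until the fifth success; negative binomial with r=5, p=0.07.
E[Y] = r / p = 5 / 0.07 = 71.4285714

71.42857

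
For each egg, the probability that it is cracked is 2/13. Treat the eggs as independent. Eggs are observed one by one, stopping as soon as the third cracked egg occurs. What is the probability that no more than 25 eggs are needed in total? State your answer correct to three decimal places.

0.763

Finishing within 25 eggs ⇔ at least 3 successes in the first 25. With X ~ Binomial(25, 0.153846), P(Y ≤ 25) = 1 − P(X ≤ 2).
  k=0: C(25,0)·0.153846^0·0.846154^25 = 0.01535
  k=1: C(25,1)·0.153846^1·0.846154^24 = 0.06979
  k=2: C(25,2)·0.153846^2·0.846154^23 = 0.15228
1 − 0.23742 = 0.76258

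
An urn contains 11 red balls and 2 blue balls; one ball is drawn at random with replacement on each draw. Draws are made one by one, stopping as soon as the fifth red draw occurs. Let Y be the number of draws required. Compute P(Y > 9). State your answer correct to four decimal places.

Needing more than 9 draws ⇔ fewer than 5 successes in the first 9. With X ~ Binomial(9, 0.846154), P(Y > 9) = P(X ≤ 4).
  k=0: C(9,0)·0.846154^0·0.153846^9 = 0.000000
  k=1: C(9,1)·0.846154^1·0.153846^8 = 0.000002
  k=2: C(9,2)·0.846154^2·0.153846^7 = 0.000053
  k=3: C(9,3)·0.846154^3·0.153846^6 = 0.000675
  k=4: C(9,4)·0.846154^4·0.153846^5 = 0.005567
P(X ≤ 4) = 0.006297

0.0063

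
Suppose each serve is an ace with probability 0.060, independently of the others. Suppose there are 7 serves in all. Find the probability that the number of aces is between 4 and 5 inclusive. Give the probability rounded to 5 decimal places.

0.00039

X ~ Binomial(7, 0.06); P(4 ≤ X ≤ 5) = Σ C(7,k) p^k (1−p)^(7−k) over k:
  k=4: C(7,4)·0.06^4·0.94^3 = 0.0003768
  k=5: C(7,5)·0.06^5·0.94^2 = 0.0000144
Total = 0.0003912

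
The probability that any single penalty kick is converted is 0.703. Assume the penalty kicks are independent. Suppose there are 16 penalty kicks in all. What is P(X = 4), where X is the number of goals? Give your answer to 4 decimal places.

X ~ Binomial(n=16, p=0.703).
P(X=4) = C(16,4) · p^4 · (1−p)^12
= 1820 · 0.24424 · 4.7106e-07 = 0.000209

0.0002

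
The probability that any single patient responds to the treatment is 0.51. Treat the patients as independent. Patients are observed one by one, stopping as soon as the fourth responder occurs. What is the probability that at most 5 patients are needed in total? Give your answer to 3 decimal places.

0.200

Finishing within 5 patients ⇔ at least 4 successes in the first 5. With X ~ Binomial(5, 0.51), P(Y ≤ 5) = 1 − P(X ≤ 3).
  k=0: C(5,0)·0.51^0·0.49^5 = 0.02825
  k=1: C(5,1)·0.51^1·0.49^4 = 0.14700
  k=2: C(5,2)·0.51^2·0.49^3 = 0.30601
  k=3: C(5,3)·0.51^3·0.49^2 = 0.31850
1 − 0.79975 = 0.20025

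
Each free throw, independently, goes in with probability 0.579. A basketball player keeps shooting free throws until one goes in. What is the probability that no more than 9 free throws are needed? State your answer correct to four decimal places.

0.9996

Y = number of free throws to the first success; geometric, p = 0.579.
P(Y ≤ 9) = 1 − (1−p)^9 = 1 − 0.000415 = 0.999585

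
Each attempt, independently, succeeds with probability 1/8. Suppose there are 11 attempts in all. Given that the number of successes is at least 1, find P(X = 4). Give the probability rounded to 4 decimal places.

X ~ Binomial(11, 0.125). Want P(X=4 | X≥1) = P(X=4) / P(X≥1).
P(X=4) = C(11,4)·0.125^4·0.875^7 = 0.031638
P(X≥1) = 1 − 0.230191 = 0.769809
Ratio = 0.031638 / 0.769809 = 0.041099

0.0411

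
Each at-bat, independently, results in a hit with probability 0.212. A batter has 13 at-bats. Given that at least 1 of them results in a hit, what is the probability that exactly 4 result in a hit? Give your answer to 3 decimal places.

0.177

X ~ Binomial(13, 0.212). Want P(X=4 | X≥1) = P(X=4) / P(X≥1).
P(X=4) = C(13,4)·0.212^4·0.788^9 = 0.16919
P(X≥1) = 1 − 0.04517 = 0.95483
Ratio = 0.16919 / 0.95483 = 0.17720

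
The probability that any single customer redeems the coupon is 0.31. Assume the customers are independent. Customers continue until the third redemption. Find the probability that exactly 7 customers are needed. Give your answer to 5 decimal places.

0.10129

Y = trial on which the third success occurs; negative binomial, r=3, p=0.31.
P(Y=7) = C(6,2) · p^3 · (1−p)^4
= 15 · 0.029791 · 0.22667 = 0.1012914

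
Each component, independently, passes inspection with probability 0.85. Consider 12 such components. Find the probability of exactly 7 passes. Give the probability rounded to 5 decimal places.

X ~ Binomial(n=12, p=0.85).
P(X=7) = C(12,7) · p^7 · (1−p)^5
= 792 · 0.32058 · 7.5937e-05 = 0.0192803

0.01928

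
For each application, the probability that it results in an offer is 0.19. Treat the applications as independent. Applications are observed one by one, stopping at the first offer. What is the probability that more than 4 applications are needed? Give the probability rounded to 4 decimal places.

Y = number of applications to the first success; geometric, p = 0.19.
P(Y > 4) = P(first 4 all fail) = (1−p)^4 = 0.430467

0.4305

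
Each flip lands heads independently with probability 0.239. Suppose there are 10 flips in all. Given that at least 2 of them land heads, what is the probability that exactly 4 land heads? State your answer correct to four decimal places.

X ~ Binomial(10, 0.239). Want P(X=4 | X≥2) = P(X=4) / P(X≥2).
P(X=4) = C(10,4)·0.239^4·0.761^6 = 0.133082
P(X≥2) = 1 − 0.065140 − 0.204578 = 0.730282
Ratio = 0.133082 / 0.730282 = 0.182234

0.1822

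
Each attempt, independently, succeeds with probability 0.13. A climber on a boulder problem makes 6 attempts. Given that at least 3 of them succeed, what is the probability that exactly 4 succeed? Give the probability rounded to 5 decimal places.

0.10016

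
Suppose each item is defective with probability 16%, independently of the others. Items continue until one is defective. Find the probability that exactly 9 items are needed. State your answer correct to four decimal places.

0.0397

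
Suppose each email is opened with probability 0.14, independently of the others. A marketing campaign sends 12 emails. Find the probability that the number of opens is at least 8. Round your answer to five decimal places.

0.00004

X ~ Binomial(12, 0.14); P(X ≥ 8) = Σ C(12,k) p^k (1−p)^(12−k) over k:
  k=8: C(12,8)·0.14^8·0.86^4 = 0.0000400
  k=9: C(12,9)·0.14^9·0.86^3 = 0.0000029
  k=10: C(12,10)·0.14^10·0.86^2 = 0.0000001
  k=11: C(12,11)·0.14^11·0.86^1 = 0.0000000
  k=12: C(12,12)·0.14^12·0.86^0 = 0.0000000
Total = 0.0000430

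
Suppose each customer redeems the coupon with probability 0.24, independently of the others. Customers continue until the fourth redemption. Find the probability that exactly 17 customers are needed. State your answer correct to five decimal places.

Y = trial on which the fourth success occurs; negative binomial, r=4, p=0.24.
P(Y=17) = C(16,3) · p^4 · (1−p)^13
= 560 · 0.0033178 · 0.028221 = 0.0524336

0.05243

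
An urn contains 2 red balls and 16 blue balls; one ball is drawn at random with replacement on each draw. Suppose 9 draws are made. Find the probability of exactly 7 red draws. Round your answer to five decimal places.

0.00001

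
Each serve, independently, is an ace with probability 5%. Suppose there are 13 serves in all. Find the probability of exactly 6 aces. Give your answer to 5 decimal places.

0.00002

X ~ Binomial(n=13, p=0.05).
P(X=6) = C(13,6) · p^6 · (1−p)^7
= 1716 · 1.5625e-08 · 0.69834 = 0.0000187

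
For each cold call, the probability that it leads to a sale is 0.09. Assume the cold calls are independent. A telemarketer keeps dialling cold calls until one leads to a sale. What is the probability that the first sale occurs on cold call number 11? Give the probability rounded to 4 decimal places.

0.0350

Geometric (trials to first success), p = 0.09.
P(Y = 11) = (1−p)^10 · p = 0.38942 · 0.09 = 0.035047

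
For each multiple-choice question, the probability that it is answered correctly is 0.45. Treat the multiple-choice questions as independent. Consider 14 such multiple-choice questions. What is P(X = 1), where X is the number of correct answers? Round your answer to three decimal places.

0.003

X ~ Binomial(n=14, p=0.45).
P(X=1) = C(14,1) · p^1 · (1−p)^13
= 14 · 0.45 · 0.00042142 = 0.00265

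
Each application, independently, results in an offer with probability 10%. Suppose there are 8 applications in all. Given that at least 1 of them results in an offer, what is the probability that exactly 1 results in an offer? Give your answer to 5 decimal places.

0.67184

X ~ Binomial(8, 0.10). Want P(X=1 | X≥1) = P(X=1) / P(X≥1).
P(X=1) = C(8,1)·0.10^1·0.90^7 = 0.3826375
P(X≥1) = 1 − 0.4304672 = 0.5695328
Ratio = 0.3826375 / 0.5695328 = 0.6718446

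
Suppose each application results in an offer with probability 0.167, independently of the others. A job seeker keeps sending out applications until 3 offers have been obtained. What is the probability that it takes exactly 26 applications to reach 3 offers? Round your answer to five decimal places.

0.02090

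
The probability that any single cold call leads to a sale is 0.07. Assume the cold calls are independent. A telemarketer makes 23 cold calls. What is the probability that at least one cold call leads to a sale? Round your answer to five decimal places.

0.81159

P(at least one) = 1 − P(none) = 1 − (1 − 0.07)^23
= 1 − 0.1884117 = 0.8115883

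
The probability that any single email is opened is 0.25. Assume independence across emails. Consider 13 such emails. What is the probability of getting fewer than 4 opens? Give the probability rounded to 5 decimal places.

X ~ Binomial(13, 0.25); P(X ≤ 3) = Σ C(13,k) p^k (1−p)^(13−k) over k:
  k=0: C(13,0)·0.25^0·0.75^13 = 0.0237573
  k=1: C(13,1)·0.25^1·0.75^12 = 0.1029481
  k=2: C(13,2)·0.25^2·0.75^11 = 0.2058963
  k=3: C(13,3)·0.25^3·0.75^10 = 0.2516510
Total = 0.5842527

0.58425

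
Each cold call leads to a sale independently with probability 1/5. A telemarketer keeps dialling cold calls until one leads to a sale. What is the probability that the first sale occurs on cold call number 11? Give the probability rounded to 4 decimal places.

0.0215

Geometric (trials to first success), p = 0.20.
P(Y = 11) = (1−p)^10 · p = 0.10737 · 0.20 = 0.021475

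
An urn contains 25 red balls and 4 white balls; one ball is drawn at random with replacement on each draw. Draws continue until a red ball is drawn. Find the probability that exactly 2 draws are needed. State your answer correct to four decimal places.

Geometric (trials to first success), p = 0.862069.
P(Y = 2) = (1−p)^1 · p = 0.13793 · 0.862069 = 0.118906

0.1189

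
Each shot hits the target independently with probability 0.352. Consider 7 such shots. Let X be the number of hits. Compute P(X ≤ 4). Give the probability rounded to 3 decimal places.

X ~ Binomial(7, 0.352); P(X ≤ 4) = Σ C(7,k) p^k (1−p)^(7−k) over k:
  k=0: C(7,0)·0.352^0·0.648^7 = 0.04798
  k=1: C(7,1)·0.352^1·0.648^6 = 0.18243
  k=2: C(7,2)·0.352^2·0.648^5 = 0.29729
  k=3: C(7,3)·0.352^3·0.648^4 = 0.26915
  k=4: C(7,4)·0.352^4·0.648^3 = 0.14621
Total = 0.94305

0.943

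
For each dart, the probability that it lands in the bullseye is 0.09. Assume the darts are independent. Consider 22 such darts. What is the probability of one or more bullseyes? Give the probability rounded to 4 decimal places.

0.8744

P(at least one) = 1 − P(none) = 1 − (1 − 0.09)^22
= 1 − 0.125577 = 0.874423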